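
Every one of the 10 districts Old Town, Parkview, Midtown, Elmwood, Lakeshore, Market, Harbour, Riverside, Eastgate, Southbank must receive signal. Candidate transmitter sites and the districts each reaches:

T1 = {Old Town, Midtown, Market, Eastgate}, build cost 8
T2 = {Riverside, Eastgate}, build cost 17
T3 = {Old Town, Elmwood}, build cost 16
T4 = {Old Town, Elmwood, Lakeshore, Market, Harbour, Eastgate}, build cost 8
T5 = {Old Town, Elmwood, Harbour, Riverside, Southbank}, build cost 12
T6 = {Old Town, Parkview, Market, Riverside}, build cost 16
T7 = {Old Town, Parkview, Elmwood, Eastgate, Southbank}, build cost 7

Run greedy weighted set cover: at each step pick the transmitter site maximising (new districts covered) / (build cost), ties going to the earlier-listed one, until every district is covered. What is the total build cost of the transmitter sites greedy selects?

35

Pick 1: T4 adds 6 new (Old Town, Elmwood, Lakeshore, Market, Harbour, Eastgate) at build cost 8 (ratio 6/8).
Pick 2: T7 adds 2 new (Parkview, Southbank) at build cost 7 (ratio 2/7).
Pick 3: T1 adds 1 new (Midtown) at build cost 8 (ratio 1/8).
Pick 4: T5 adds 1 new (Riverside) at build cost 12 (ratio 1/12).
Greedy total build cost: 8 + 7 + 8 + 12 = 35.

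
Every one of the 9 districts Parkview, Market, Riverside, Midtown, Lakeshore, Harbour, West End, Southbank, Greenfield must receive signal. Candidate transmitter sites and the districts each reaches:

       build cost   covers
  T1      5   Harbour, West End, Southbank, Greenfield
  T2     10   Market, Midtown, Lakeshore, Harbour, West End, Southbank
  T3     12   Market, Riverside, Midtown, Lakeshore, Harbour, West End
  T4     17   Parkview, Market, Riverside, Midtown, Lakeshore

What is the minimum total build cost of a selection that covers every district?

22

T1, T4 cover every district at build cost 5 + 17 = 22.
Any cover uses at least 2 transmitter sites; among all covering selections none totals below 22.
Greedy by coverage-per-build cost would pick T1, T3, T4 for 34 — worse than the optimum 22.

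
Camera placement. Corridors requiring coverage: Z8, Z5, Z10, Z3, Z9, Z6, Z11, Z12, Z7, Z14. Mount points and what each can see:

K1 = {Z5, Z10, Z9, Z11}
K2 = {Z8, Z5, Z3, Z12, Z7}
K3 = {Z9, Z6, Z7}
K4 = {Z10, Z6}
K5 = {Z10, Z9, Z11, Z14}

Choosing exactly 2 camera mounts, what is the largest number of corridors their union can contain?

Choosing K2, K5 covers {Z8, Z5, Z10, Z3, Z9, Z11, Z12, Z7, Z14} — 9 corridors.
No choice of 2 camera mounts does better; here Z6 is left uncovered.

9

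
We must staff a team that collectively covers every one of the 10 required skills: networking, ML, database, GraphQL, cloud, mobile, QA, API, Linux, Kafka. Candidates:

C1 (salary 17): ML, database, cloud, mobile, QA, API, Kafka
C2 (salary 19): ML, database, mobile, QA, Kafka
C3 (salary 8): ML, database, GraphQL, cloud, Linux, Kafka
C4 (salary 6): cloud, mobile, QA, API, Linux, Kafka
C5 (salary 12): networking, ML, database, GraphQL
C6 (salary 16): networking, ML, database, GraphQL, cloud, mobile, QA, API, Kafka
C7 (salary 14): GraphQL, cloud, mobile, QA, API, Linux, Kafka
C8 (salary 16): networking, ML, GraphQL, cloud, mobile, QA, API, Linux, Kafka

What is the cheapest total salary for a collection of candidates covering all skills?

C4, C5 cover every skill at salary 6 + 12 = 18.
Any cover uses at least 2 candidates; among all covering selections none totals below 18.

18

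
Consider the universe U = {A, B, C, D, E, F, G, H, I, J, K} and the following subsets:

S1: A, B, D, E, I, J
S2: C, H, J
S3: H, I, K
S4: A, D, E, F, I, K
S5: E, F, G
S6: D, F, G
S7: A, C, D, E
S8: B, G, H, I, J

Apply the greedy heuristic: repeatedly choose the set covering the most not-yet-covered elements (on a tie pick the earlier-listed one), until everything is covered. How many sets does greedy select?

Pick 1: S1 covers 6 new elements (A, B, D, E, I, J).
Pick 2: S2 covers 2 new elements (C, H).
Pick 3: S4 covers 2 new elements (F, K).
Pick 4: S5 covers 1 new elements (G).
Greedy uses 4 sets. (The true minimum is 3.)

4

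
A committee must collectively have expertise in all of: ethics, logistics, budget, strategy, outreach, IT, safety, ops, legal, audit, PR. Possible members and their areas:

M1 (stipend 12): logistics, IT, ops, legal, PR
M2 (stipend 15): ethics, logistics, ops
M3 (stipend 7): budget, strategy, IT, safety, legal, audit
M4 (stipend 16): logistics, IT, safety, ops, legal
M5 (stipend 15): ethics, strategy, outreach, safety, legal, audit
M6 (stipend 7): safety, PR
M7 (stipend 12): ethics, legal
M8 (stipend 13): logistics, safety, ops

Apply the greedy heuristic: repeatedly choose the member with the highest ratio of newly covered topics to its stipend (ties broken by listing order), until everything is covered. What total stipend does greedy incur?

Pick 1: M3 adds 6 new (budget, strategy, IT, safety, legal, audit) at stipend 7 (ratio 6/7).
Pick 2: M1 adds 3 new (logistics, ops, PR) at stipend 12 (ratio 3/12).
Pick 3: M5 adds 2 new (ethics, outreach) at stipend 15 (ratio 2/15).
Greedy total stipend: 7 + 12 + 15 = 34.

34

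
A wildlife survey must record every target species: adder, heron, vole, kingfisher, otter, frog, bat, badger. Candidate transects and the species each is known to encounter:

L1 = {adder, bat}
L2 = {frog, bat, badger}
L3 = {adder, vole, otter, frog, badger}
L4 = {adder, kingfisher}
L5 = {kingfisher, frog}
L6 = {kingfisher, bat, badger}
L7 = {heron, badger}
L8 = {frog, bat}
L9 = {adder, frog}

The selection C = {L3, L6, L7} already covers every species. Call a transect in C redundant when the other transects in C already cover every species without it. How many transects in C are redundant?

0

Drop L3: adder, vole, otter, frog uncovered — not redundant.
Drop L6: kingfisher, bat uncovered — not redundant.
Drop L7: heron uncovered — not redundant.
None of the transects in C is redundant.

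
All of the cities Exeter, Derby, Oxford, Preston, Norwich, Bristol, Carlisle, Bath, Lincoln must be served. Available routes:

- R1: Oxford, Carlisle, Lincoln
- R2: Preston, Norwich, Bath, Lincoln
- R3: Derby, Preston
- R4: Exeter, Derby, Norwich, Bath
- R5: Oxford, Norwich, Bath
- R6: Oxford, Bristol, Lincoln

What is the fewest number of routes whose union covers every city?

R1, R2, R4, R6 together cover {Exeter, Derby, Oxford, Preston, Norwich, Bristol, Carlisle, Bath, Lincoln} — every city.
No 3 of the 6 routes cover everything (all 20 triples fall short), so 4 is minimum.

4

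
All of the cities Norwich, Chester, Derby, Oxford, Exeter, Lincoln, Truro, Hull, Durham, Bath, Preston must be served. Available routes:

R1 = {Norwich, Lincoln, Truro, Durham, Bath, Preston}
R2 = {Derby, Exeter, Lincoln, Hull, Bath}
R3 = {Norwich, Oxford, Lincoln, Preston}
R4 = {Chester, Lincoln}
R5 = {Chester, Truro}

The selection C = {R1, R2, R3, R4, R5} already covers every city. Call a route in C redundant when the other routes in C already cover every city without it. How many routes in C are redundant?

Drop R1: Durham uncovered — not redundant.
Drop R2: Derby, Exeter, Hull uncovered — not redundant.
Drop R3: Oxford uncovered — not redundant.
Drop R4: the rest still cover every city — redundant.
Drop R5: the rest still cover every city — redundant.
2 redundant: R4, R5.

2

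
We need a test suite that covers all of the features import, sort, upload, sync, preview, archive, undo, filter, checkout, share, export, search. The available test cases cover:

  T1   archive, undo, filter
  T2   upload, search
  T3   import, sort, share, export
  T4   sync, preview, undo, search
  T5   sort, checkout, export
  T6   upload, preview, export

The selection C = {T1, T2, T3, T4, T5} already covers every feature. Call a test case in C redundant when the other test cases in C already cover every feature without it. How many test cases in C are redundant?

0

Drop T1: archive, filter uncovered — not redundant.
Drop T2: upload uncovered — not redundant.
Drop T3: import, share uncovered — not redundant.
Drop T4: sync, preview uncovered — not redundant.
Drop T5: checkout uncovered — not redundant.
None of the test cases in C is redundant.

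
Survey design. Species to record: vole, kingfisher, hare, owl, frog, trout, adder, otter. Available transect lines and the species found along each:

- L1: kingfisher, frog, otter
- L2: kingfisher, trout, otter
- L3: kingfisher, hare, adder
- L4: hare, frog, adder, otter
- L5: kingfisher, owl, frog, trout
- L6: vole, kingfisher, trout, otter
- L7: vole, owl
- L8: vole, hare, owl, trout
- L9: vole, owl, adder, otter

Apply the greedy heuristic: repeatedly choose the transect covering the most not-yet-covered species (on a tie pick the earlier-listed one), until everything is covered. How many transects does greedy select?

3

Pick 1: L4 covers 4 new species (hare, frog, adder, otter).
Pick 2: L5 covers 3 new species (kingfisher, owl, trout).
Pick 3: L6 covers 1 new species (vole).
Greedy uses 3 transects.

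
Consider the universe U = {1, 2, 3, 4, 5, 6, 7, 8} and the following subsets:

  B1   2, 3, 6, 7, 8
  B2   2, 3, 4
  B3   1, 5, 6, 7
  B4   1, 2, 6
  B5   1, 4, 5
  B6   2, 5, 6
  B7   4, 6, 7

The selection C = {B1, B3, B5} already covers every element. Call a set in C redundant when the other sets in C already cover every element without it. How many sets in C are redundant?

Drop B1: 2, 3, 8 uncovered — not redundant.
Drop B3: the rest still cover every element — redundant.
Drop B5: 4 uncovered — not redundant.
1 redundant: B3.

1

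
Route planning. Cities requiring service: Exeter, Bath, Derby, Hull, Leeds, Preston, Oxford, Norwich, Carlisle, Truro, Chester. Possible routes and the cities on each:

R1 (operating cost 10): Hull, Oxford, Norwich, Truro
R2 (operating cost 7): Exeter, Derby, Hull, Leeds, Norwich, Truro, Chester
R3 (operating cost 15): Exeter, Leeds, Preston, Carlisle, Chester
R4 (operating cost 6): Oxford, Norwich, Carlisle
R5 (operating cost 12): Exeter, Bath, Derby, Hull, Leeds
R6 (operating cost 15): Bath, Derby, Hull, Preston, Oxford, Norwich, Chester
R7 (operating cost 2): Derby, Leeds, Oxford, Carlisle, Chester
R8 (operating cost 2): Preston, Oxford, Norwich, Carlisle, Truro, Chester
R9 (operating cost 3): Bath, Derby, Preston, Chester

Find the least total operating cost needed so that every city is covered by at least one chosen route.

12

R2, R7, R9 cover every city at operating cost 7 + 2 + 3 = 12.
Any cover uses at least 2 routes; among all covering selections none totals below 12.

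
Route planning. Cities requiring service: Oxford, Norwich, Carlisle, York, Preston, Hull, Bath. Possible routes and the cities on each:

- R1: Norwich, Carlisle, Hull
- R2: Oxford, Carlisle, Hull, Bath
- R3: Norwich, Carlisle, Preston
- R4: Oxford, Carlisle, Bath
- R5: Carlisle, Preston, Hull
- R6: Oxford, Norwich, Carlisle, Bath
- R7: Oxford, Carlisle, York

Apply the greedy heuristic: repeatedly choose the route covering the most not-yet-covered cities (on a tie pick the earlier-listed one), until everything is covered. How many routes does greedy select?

Pick 1: R2 covers 4 new cities (Oxford, Carlisle, Hull, Bath).
Pick 2: R3 covers 2 new cities (Norwich, Preston).
Pick 3: R7 covers 1 new cities (York).
Greedy uses 3 routes.

3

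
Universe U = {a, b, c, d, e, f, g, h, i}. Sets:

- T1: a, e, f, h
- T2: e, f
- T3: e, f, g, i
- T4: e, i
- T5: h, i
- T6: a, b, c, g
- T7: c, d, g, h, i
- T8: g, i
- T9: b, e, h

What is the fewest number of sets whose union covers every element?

3

T1, T6, T7 together cover {a, b, c, d, e, f, g, h, i} — every element.
No 2 of the 9 sets cover everything (all 36 pairs fall short), so 3 is minimum.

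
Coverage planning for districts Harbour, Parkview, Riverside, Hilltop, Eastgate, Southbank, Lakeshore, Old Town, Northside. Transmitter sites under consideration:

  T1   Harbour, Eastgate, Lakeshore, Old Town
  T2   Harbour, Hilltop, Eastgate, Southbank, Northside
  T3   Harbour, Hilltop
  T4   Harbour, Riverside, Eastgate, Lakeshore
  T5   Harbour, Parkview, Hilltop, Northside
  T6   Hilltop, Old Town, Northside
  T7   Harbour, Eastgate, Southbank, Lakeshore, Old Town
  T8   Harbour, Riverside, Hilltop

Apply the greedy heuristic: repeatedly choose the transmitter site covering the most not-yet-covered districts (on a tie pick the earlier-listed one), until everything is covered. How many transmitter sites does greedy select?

Pick 1: T2 covers 5 new districts (Harbour, Hilltop, Eastgate, Southbank, Northside).
Pick 2: T1 covers 2 new districts (Lakeshore, Old Town).
Pick 3: T4 covers 1 new districts (Riverside).
Pick 4: T5 covers 1 new districts (Parkview).
Greedy uses 4 transmitter sites. (The true minimum is 3.)

4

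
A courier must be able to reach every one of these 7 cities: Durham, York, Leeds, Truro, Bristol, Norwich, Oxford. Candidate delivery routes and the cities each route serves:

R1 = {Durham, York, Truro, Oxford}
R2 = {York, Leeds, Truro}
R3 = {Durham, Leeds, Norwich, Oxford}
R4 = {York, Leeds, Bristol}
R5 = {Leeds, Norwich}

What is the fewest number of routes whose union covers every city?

R1, R3, R4 together cover {Durham, York, Leeds, Truro, Bristol, Norwich, Oxford} — every city.
No 2 of the 5 routes cover everything (all 10 pairs fall short), so 3 is minimum.

3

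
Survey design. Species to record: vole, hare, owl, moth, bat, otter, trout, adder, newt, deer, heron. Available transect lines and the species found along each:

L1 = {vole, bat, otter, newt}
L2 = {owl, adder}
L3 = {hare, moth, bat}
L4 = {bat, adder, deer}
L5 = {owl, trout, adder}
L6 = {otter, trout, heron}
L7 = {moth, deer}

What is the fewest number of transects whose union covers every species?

L1, L2, L3, L4, L6 together cover {vole, hare, owl, moth, bat, otter, trout, adder, newt, deer, heron} — every species.
No 4 of the 7 transects cover everything (all 35 size-4 selections fall short), so 5 is minimum.

5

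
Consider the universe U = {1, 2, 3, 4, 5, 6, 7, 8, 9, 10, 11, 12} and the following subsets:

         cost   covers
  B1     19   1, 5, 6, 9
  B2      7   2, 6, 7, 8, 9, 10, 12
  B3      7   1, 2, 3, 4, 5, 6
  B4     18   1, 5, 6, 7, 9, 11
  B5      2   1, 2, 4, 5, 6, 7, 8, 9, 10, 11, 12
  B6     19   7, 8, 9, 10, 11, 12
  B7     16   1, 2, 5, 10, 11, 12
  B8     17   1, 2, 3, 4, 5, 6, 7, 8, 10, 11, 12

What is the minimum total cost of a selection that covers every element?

9

B3, B5 cover every element at cost 7 + 2 = 9.
Any cover uses at least 2 sets; among all covering selections none totals below 9.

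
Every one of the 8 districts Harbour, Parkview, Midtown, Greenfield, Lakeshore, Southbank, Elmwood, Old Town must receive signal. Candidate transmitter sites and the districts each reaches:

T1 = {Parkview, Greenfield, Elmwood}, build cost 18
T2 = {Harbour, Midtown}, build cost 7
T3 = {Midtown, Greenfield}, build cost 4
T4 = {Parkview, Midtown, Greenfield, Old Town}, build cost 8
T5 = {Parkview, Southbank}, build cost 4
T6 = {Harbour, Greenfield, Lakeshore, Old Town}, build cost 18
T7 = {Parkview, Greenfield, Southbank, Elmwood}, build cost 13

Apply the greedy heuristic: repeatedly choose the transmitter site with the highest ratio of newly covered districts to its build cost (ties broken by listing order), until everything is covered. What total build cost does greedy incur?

Pick 1: T3 adds 2 new (Midtown, Greenfield) at build cost 4 (ratio 2/4).
Pick 2: T5 adds 2 new (Parkview, Southbank) at build cost 4 (ratio 2/4).
Pick 3: T6 adds 3 new (Harbour, Lakeshore, Old Town) at build cost 18 (ratio 3/18).
Pick 4: T7 adds 1 new (Elmwood) at build cost 13 (ratio 1/13).
Greedy total build cost: 4 + 4 + 18 + 13 = 39. (The true optimum is 35, so greedy overshoots here.)

39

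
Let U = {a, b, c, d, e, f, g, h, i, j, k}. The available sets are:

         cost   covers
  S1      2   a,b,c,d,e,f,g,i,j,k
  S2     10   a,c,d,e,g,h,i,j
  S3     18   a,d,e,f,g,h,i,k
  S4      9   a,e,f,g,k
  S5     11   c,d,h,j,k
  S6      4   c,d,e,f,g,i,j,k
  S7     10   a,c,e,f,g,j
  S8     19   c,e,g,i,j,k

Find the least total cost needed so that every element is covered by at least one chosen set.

12

S1, S2 cover every element at cost 2 + 10 = 12.
Any cover uses at least 2 sets; among all covering selections none totals below 12.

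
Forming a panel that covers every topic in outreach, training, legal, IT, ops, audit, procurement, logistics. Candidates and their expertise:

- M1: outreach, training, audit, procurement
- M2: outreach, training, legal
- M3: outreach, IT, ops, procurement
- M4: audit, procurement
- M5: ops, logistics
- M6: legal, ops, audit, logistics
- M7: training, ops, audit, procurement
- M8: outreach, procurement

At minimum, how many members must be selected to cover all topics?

M1, M3, M6 together cover {outreach, training, legal, IT, ops, audit, procurement, logistics} — every topic.
No 2 of the 8 members cover everything (all 28 pairs fall short), so 3 is minimum.

3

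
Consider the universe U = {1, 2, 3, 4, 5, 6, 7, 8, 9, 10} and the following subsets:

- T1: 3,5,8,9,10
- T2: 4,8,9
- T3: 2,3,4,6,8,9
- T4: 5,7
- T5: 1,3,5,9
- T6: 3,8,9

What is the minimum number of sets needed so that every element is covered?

4

T1, T3, T4, T5 together cover {1, 2, 3, 4, 5, 6, 7, 8, 9, 10} — every element.
No 3 of the 6 sets cover everything (all 20 triples fall short), so 4 is minimum.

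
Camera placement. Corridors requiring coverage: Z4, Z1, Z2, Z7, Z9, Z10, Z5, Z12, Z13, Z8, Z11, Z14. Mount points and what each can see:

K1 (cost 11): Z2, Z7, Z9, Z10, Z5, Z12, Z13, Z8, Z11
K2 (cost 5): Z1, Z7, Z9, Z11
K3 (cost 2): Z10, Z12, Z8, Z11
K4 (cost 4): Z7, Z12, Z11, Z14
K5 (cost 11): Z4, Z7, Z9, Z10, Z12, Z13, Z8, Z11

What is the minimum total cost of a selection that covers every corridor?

K1, K2, K4, K5 cover every corridor at cost 11 + 5 + 4 + 11 = 31.
Any cover uses at least 4 camera mounts; among all covering selections none totals below 31.
Greedy by coverage-per-cost would pick K3, K2, K1, K4, K5 for 33 — worse than the optimum 31.

31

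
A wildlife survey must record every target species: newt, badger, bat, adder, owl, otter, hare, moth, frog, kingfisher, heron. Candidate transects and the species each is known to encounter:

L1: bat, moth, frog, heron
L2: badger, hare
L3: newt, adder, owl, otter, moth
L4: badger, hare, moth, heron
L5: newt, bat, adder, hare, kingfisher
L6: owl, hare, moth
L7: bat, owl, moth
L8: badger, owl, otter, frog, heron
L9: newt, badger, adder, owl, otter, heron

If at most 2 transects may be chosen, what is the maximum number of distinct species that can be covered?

Choosing L5, L8 covers {newt, badger, bat, adder, owl, otter, hare, frog, kingfisher, heron} — 10 species.
No choice of 2 transects does better; here moth is left uncovered.

10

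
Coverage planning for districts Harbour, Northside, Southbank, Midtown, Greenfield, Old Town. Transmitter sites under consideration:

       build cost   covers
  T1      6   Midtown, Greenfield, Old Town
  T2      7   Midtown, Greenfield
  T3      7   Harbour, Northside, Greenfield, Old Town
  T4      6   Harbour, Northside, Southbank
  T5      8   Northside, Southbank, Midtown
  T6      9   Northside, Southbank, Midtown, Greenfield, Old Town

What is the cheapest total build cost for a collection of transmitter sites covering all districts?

T1, T4 cover every district at build cost 6 + 6 = 12.
Any cover uses at least 2 transmitter sites; among all covering selections none totals below 12.

12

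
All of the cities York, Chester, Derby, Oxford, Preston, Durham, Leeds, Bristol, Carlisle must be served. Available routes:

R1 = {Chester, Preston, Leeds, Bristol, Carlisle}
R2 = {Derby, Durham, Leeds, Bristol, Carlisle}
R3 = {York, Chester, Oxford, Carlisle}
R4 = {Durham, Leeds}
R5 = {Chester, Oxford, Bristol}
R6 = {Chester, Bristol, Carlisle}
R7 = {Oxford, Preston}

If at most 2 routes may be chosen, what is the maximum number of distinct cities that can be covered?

Choosing R2, R3 covers {York, Chester, Derby, Oxford, Durham, Leeds, Bristol, Carlisle} — 8 cities.
No choice of 2 routes does better; here Preston is left uncovered.

8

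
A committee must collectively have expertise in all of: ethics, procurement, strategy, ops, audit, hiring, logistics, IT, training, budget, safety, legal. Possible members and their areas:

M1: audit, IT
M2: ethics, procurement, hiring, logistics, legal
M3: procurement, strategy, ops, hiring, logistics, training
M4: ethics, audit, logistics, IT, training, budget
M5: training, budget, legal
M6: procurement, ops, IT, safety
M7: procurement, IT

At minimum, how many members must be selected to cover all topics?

M2, M3, M4, M6 together cover {ethics, procurement, strategy, ops, audit, hiring, logistics, IT, training, budget, safety, legal} — every topic.
No 3 of the 7 members cover everything (all 35 triples fall short), so 4 is minimum.

4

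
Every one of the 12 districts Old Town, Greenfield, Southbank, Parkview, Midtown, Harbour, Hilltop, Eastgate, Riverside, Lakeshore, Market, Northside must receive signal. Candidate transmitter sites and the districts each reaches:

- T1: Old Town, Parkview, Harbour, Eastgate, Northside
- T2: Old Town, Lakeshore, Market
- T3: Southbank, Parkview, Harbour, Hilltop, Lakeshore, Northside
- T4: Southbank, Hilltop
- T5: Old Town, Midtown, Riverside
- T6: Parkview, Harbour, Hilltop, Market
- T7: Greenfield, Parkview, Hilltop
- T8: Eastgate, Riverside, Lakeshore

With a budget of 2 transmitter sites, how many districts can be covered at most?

9

Choosing T3, T5 covers {Old Town, Southbank, Parkview, Midtown, Harbour, Hilltop, Riverside, Lakeshore, Northside} — 9 districts.
No choice of 2 transmitter sites does better; here Greenfield, Eastgate, Market are left uncovered.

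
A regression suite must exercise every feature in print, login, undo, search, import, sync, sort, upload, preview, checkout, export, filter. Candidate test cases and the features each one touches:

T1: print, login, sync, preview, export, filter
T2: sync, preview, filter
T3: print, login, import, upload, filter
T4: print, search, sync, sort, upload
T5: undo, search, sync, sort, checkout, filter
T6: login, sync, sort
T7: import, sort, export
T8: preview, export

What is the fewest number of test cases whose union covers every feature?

3

T1, T3, T5 together cover {print, login, undo, search, import, sync, sort, upload, preview, checkout, export, filter} — every feature.
No 2 of the 8 test cases cover everything (all 28 pairs fall short), so 3 is minimum.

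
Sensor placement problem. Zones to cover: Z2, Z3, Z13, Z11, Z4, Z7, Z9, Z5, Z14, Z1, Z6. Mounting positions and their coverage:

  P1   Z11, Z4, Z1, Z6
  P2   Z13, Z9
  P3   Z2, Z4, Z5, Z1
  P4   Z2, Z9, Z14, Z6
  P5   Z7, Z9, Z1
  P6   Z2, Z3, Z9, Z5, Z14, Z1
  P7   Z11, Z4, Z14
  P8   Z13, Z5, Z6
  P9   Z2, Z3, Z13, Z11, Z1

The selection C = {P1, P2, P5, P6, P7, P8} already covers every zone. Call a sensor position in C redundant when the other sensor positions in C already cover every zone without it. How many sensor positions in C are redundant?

4

Drop P1: the rest still cover every zone — redundant.
Drop P2: the rest still cover every zone — redundant.
Drop P5: Z7 uncovered — not redundant.
Drop P6: Z2, Z3 uncovered — not redundant.
Drop P7: the rest still cover every zone — redundant.
Drop P8: the rest still cover every zone — redundant.
4 redundant: P1, P2, P7, P8.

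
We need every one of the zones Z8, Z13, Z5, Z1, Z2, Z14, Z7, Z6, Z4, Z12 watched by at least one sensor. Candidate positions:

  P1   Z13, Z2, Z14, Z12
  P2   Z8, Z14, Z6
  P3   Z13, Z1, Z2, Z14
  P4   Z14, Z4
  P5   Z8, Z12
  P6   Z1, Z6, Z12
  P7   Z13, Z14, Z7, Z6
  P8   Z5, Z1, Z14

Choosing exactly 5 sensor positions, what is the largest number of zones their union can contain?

10

Choosing P1, P2, P4, P7, P8 covers {Z8, Z13, Z5, Z1, Z2, Z14, Z7, Z6, Z4, Z12} — 10 zones.
That is all 10 zones.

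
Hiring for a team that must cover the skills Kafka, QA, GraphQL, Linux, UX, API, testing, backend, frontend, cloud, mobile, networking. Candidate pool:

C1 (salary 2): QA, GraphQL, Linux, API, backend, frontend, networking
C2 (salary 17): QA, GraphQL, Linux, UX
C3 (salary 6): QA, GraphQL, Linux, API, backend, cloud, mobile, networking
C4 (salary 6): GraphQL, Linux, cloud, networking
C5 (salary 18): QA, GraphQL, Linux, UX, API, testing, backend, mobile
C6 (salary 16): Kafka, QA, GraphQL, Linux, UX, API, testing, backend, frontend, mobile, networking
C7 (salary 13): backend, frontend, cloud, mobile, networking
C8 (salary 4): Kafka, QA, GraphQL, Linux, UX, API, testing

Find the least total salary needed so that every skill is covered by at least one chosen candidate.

12

C1, C3, C8 cover every skill at salary 2 + 6 + 4 = 12.
Any cover uses at least 2 candidates; among all covering selections none totals below 12.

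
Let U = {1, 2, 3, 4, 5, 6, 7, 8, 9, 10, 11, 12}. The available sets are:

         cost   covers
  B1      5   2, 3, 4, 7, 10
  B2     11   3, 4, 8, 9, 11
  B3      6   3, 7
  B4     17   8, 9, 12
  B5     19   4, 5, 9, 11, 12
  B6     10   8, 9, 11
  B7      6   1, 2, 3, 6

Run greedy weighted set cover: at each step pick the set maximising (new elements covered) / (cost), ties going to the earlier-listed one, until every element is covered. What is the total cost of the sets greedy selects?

Pick 1: B1 adds 5 new (2, 3, 4, 7, 10) at cost 5 (ratio 5/5).
Pick 2: B7 adds 2 new (1, 6) at cost 6 (ratio 2/6).
Pick 3: B6 adds 3 new (8, 9, 11) at cost 10 (ratio 3/10).
Pick 4: B5 adds 2 new (5, 12) at cost 19 (ratio 2/19).
Greedy total cost: 5 + 6 + 10 + 19 = 40.

40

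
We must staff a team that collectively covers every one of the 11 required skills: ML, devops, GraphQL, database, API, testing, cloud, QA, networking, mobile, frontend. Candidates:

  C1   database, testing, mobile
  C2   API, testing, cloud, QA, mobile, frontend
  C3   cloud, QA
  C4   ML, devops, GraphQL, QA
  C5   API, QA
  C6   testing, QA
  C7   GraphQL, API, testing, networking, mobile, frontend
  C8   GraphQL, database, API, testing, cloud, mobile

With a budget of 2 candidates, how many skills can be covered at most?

9

Choosing C2, C4 covers {ML, devops, GraphQL, API, testing, cloud, QA, mobile, frontend} — 9 skills.
No choice of 2 candidates does better; here database, networking are left uncovered.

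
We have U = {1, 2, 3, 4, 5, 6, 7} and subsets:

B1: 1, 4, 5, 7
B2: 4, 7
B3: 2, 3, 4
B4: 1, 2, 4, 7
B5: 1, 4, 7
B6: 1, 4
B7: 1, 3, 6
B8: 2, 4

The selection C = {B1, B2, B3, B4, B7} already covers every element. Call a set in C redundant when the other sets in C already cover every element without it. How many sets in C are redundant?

Drop B1: 5 uncovered — not redundant.
Drop B2: the rest still cover every element — redundant.
Drop B3: the rest still cover every element — redundant.
Drop B4: the rest still cover every element — redundant.
Drop B7: 6 uncovered — not redundant.
3 redundant: B2, B3, B4.

3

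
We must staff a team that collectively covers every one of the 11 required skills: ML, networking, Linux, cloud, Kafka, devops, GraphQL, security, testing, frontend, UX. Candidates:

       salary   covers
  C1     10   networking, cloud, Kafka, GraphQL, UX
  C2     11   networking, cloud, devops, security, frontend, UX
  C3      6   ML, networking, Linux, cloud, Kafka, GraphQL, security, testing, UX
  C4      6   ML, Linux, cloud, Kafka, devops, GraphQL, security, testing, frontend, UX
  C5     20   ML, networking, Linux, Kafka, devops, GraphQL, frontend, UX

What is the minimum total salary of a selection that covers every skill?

C3, C4 cover every skill at salary 6 + 6 = 12.
Any cover uses at least 2 candidates; among all covering selections none totals below 12.

12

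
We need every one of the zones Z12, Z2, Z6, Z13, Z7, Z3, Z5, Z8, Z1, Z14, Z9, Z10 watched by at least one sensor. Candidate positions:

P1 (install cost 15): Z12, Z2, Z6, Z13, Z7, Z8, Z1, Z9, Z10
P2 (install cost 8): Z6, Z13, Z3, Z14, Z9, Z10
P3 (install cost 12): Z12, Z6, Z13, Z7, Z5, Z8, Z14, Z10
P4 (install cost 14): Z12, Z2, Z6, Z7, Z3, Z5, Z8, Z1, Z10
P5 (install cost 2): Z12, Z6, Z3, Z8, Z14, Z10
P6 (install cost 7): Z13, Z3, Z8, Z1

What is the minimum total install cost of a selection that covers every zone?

22

P2, P4 cover every zone at install cost 8 + 14 = 22.
Any cover uses at least 2 sensor positions; among all covering selections none totals below 22.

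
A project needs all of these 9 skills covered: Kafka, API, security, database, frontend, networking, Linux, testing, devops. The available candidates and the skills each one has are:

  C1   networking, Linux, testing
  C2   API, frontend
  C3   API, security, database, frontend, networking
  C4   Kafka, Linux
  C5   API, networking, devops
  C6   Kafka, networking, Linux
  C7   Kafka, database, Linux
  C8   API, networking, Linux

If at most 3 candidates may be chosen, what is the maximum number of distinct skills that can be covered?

8

Choosing C1, C3, C4 covers {Kafka, API, security, database, frontend, networking, Linux, testing} — 8 skills.
No choice of 3 candidates does better; here devops is left uncovered.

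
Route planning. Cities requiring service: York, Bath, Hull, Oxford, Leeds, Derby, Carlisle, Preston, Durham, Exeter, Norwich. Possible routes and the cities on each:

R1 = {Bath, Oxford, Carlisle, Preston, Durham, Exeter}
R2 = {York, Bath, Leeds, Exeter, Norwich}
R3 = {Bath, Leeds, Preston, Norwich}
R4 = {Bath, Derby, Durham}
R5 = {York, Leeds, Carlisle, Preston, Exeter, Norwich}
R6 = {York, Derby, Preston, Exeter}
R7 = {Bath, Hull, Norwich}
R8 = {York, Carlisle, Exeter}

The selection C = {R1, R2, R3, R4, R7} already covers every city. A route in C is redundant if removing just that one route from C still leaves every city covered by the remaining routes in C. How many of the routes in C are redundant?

Drop R1: Oxford, Carlisle uncovered — not redundant.
Drop R2: York uncovered — not redundant.
Drop R3: the rest still cover every city — redundant.
Drop R4: Derby uncovered — not redundant.
Drop R7: Hull uncovered — not redundant.
1 redundant: R3.

1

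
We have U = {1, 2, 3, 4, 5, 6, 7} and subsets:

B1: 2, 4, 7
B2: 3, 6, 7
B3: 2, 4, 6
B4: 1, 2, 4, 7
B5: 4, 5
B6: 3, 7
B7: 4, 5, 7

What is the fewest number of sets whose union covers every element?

3

B2, B4, B5 together cover {1, 2, 3, 4, 5, 6, 7} — every element.
No 2 of the 7 sets cover everything (all 21 pairs fall short), so 3 is minimum.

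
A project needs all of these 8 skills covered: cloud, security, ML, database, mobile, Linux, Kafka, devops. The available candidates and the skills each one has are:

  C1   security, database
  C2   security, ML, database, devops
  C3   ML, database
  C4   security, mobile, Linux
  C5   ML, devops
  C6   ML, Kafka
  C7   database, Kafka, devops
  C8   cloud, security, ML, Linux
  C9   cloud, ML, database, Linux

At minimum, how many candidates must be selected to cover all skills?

3

C4, C7, C8 together cover {cloud, security, ML, database, mobile, Linux, Kafka, devops} — every skill.
No 2 of the 9 candidates cover everything (all 36 pairs fall short), so 3 is minimum.
Greedy (largest uncovered first) would take C2, C4, C6, C8 — 4 candidates — but 3 suffice.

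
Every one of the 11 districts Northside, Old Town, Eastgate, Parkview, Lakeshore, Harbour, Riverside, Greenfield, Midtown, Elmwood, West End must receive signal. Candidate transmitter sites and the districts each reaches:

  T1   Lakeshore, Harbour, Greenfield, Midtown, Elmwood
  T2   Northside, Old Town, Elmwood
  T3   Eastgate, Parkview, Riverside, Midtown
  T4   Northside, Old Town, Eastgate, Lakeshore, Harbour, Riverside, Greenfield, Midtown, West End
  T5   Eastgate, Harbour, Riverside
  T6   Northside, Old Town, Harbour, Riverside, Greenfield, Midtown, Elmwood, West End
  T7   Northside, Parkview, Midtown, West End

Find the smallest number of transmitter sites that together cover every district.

3

T1, T3, T4 together cover {Northside, Old Town, Eastgate, Parkview, Lakeshore, Harbour, Riverside, Greenfield, Midtown, Elmwood, West End} — every district.
No 2 of the 7 transmitter sites cover everything (all 21 pairs fall short), so 3 is minimum.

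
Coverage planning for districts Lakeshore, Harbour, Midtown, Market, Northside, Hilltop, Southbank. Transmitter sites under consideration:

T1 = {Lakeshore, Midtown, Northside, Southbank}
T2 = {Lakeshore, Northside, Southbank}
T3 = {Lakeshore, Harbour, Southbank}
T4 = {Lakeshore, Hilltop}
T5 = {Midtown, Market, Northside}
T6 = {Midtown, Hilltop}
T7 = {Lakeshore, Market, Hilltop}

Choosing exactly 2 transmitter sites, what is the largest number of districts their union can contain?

6

Choosing T1, T7 covers {Lakeshore, Midtown, Market, Northside, Hilltop, Southbank} — 6 districts.
No choice of 2 transmitter sites does better; here Harbour is left uncovered.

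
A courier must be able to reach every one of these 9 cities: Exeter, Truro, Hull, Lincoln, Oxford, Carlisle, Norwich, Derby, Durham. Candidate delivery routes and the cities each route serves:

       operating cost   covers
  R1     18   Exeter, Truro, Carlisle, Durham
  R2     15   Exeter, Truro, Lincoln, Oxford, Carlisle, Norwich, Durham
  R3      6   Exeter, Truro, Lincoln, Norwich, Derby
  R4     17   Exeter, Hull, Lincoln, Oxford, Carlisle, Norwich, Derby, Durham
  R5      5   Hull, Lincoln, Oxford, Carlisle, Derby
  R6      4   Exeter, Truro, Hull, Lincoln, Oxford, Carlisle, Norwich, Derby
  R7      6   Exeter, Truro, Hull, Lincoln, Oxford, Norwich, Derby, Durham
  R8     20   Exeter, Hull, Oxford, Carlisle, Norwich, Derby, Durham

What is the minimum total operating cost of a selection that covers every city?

R6, R7 cover every city at operating cost 4 + 6 = 10.
Any cover uses at least 2 routes; among all covering selections none totals below 10.

10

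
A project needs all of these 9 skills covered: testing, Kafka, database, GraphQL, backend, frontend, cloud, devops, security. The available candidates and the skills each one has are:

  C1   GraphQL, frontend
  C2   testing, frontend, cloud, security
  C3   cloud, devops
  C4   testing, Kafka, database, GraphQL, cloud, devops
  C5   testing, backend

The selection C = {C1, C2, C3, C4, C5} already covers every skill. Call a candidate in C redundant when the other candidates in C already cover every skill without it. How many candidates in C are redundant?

2

Drop C1: the rest still cover every skill — redundant.
Drop C2: security uncovered — not redundant.
Drop C3: the rest still cover every skill — redundant.
Drop C4: Kafka, database uncovered — not redundant.
Drop C5: backend uncovered — not redundant.
2 redundant: C1, C3.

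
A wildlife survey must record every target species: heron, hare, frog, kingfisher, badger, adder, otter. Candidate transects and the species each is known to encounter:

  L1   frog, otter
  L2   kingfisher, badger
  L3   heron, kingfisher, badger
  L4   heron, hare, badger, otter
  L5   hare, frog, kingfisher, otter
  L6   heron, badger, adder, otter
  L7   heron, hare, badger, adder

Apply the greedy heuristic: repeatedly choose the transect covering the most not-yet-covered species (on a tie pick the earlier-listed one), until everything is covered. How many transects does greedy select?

Pick 1: L4 covers 4 new species (heron, hare, badger, otter).
Pick 2: L5 covers 2 new species (frog, kingfisher).
Pick 3: L6 covers 1 new species (adder).
Greedy uses 3 transects. (The true minimum is 2.)

3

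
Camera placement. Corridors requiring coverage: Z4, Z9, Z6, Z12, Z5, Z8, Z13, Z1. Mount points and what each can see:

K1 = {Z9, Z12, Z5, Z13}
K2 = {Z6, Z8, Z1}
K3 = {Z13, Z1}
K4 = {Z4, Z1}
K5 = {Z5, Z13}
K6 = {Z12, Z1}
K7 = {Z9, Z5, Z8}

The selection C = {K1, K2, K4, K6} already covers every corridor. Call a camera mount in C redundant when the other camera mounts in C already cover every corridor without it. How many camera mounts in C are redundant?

Drop K1: Z9, Z5, Z13 uncovered — not redundant.
Drop K2: Z6, Z8 uncovered — not redundant.
Drop K4: Z4 uncovered — not redundant.
Drop K6: the rest still cover every corridor — redundant.
1 redundant: K6.

1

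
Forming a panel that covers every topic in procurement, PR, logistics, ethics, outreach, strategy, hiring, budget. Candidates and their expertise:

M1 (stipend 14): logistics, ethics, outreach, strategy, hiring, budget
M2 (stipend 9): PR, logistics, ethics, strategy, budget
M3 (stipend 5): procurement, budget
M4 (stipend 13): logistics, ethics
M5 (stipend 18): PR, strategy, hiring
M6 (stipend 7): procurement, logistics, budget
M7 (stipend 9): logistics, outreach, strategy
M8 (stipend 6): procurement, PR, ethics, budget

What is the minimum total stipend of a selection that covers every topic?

20

M1, M8 cover every topic at stipend 14 + 6 = 20.
Any cover uses at least 2 members; among all covering selections none totals below 20.
Greedy by coverage-per-stipend would pick M8, M7, M1 for 29 — worse than the optimum 20.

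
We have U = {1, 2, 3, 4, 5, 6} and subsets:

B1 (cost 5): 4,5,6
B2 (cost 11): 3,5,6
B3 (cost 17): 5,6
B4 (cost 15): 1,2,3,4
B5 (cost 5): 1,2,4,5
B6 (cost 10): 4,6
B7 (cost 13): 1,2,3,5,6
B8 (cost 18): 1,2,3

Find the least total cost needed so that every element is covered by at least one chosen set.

B2, B5 cover every element at cost 11 + 5 = 16.
Any cover uses at least 2 sets; among all covering selections none totals below 16.
Greedy by coverage-per-cost would pick B5, B1, B2 for 21 — worse than the optimum 16.

16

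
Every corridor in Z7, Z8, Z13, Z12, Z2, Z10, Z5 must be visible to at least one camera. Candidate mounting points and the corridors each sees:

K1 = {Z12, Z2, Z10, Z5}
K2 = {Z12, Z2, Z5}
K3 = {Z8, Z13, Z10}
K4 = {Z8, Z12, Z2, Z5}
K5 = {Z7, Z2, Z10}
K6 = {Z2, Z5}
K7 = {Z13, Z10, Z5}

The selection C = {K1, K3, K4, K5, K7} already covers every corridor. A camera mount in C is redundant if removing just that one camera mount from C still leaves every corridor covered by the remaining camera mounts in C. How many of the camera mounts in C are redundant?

4

Drop K1: the rest still cover every corridor — redundant.
Drop K3: the rest still cover every corridor — redundant.
Drop K4: the rest still cover every corridor — redundant.
Drop K5: Z7 uncovered — not redundant.
Drop K7: the rest still cover every corridor — redundant.
4 redundant: K1, K3, K4, K7.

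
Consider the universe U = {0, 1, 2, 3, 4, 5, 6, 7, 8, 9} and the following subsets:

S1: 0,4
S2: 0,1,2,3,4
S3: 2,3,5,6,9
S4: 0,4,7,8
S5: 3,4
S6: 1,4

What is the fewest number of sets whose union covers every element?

S2, S3, S4 together cover {0, 1, 2, 3, 4, 5, 6, 7, 8, 9} — every element.
No 2 of the 6 sets cover everything (all 15 pairs fall short), so 3 is minimum.

3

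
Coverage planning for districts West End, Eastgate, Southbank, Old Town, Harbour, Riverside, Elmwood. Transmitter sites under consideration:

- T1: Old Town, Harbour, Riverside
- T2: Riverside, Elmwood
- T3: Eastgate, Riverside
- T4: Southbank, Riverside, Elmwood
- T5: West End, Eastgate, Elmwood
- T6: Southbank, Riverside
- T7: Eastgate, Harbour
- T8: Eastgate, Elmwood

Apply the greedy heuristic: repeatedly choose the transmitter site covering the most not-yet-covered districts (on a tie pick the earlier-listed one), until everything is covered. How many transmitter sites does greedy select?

Pick 1: T1 covers 3 new districts (Old Town, Harbour, Riverside).
Pick 2: T5 covers 3 new districts (West End, Eastgate, Elmwood).
Pick 3: T4 covers 1 new districts (Southbank).
Greedy uses 3 transmitter sites.

3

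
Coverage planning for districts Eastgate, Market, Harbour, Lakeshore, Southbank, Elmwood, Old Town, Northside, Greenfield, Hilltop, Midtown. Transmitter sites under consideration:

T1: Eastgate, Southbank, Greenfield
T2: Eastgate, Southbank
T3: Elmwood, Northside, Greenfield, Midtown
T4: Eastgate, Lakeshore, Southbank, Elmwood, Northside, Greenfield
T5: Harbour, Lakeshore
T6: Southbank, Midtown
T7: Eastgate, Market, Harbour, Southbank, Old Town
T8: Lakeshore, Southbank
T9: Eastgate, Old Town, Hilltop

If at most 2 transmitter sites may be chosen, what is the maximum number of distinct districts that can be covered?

Choosing T3, T7 covers {Eastgate, Market, Harbour, Southbank, Elmwood, Old Town, Northside, Greenfield, Midtown} — 9 districts.
No choice of 2 transmitter sites does better; here Lakeshore, Hilltop are left uncovered.

9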